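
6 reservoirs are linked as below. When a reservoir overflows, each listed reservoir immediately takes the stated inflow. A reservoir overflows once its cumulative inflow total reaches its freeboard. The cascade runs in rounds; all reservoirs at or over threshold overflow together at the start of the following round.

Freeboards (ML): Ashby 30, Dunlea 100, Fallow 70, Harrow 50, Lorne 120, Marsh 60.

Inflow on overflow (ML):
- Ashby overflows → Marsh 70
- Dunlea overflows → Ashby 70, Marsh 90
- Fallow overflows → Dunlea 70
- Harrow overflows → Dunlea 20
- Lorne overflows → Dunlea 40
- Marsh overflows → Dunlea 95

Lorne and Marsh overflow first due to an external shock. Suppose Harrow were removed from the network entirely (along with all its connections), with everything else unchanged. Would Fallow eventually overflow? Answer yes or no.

no

With Harrow removed:
Round 1 — Lorne, Marsh overflow (initial).
  Dunlea: +40+95 → 135 ≥ 100
Round 2 — Dunlea overflows.
  Ashby: +70 → 70 ≥ 30
Round 3 — Ashby overflows.
No further overflows.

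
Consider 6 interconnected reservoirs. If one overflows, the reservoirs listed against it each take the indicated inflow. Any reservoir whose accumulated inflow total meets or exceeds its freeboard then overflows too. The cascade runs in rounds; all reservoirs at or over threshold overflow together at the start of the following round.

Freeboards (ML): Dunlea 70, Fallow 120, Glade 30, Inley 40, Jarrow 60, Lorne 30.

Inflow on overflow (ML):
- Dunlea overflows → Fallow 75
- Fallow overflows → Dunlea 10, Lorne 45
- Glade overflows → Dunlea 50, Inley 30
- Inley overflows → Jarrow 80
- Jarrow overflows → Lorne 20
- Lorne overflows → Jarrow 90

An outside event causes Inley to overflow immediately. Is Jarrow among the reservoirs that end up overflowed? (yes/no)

yes

Round 1 — Inley overflows (initial).
  Jarrow: +80 → 80 ≥ 60
Round 2 — Jarrow overflows.
  Lorne: +20 → 20 < 30
No further overflows.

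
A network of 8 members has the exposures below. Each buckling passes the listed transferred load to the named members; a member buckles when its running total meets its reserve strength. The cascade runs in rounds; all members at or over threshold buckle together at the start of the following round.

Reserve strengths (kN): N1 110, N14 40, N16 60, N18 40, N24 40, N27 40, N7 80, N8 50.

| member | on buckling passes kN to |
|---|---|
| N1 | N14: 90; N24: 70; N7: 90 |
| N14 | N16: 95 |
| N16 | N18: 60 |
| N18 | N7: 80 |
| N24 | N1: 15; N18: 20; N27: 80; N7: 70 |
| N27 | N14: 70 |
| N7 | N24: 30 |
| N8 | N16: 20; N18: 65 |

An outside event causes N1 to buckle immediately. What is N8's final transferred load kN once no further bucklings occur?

Round 1 — N1 buckles (initial).
  N14: +90 → 90 ≥ 40
  N24: +70 → 70 ≥ 40
  N7: +90 → 90 ≥ 80
Round 2 — N14, N24, N7 buckle.
  N16: +95 → 95 ≥ 60
  N18: +20 → 20 < 40
  N27: +80 → 80 ≥ 40
Round 3 — N16, N27 buckle.
  N18: +60 → 80 ≥ 40
Round 4 — N18 buckles.
No further bucklings.

0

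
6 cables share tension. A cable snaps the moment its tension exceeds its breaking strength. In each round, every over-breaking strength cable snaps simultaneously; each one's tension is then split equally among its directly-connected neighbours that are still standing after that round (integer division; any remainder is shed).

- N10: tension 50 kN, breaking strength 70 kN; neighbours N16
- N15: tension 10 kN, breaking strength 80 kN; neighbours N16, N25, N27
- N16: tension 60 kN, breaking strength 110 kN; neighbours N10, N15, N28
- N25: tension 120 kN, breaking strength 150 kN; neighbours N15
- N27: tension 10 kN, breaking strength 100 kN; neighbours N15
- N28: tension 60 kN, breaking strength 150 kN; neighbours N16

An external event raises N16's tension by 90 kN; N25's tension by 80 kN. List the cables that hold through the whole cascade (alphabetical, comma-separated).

Round 1 — N16 at 150 > 110; N25 at 200 > 150. N16, N25 snap.
  N16 sheds 150 kN to N10, N15, N28: 50 each.
    N10: 50+50 = 100 > 70
    N15: 10+50 = 60 ≤ 80
    N28: 60+50 = 110 ≤ 150
  N25 sheds 200 kN to N15: 200 each.
    N15: 60+200 = 260 > 80
Round 2 — N10, N15 snap.
  N10 sheds 100 kN: no online neighbours, lost.
  N15 sheds 260 kN to N27: 260 each.
    N27: 10+260 = 270 > 100
Round 3 — N27 snaps.
  N27 sheds 270 kN: no online neighbours, lost.
No further breaks.

N28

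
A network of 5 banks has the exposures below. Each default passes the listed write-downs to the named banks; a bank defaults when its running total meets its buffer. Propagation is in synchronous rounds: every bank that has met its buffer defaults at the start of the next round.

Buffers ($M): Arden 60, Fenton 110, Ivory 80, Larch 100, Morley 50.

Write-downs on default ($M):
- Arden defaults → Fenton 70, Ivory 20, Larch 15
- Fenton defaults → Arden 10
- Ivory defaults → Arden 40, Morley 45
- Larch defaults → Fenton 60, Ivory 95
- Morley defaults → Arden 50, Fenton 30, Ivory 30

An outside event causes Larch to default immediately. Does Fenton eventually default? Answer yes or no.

Round 1 — Larch defaults (initial).
  Fenton: +60 → 60 < 110
  Ivory: +95 → 95 ≥ 80
Round 2 — Ivory defaults.
  Arden: +40 → 40 < 60
  Morley: +45 → 45 < 50
No further defaults.

no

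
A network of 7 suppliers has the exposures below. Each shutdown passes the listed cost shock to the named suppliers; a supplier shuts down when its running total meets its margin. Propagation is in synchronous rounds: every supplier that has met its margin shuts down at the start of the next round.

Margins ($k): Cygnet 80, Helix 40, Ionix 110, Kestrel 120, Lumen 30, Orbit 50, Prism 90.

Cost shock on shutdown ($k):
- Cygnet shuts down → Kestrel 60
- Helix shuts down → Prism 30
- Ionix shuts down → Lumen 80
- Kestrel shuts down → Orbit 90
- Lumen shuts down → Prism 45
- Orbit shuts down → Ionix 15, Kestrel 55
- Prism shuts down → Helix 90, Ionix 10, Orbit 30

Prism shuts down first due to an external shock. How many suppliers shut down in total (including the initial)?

2

Round 1 — Prism shuts down (initial).
  Helix: +90 → 90 ≥ 40
  Ionix: +10 → 10 < 110
  Orbit: +30 → 30 < 50
Round 2 — Helix shuts down.
No further shutdowns.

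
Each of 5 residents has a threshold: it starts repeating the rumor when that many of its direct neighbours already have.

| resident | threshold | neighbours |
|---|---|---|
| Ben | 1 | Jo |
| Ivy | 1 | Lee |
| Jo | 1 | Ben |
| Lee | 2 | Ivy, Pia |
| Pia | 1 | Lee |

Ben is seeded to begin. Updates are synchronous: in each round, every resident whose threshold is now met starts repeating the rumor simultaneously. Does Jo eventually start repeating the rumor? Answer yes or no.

Round 1 — Ben starts repeating the rumor (initial).
Round 2 — checking thresholds:
  Jo: 1 of 1 neighbours ≥ 1, starts repeating the rumor.
Round 3 — no new spreads; cascade stops.

yes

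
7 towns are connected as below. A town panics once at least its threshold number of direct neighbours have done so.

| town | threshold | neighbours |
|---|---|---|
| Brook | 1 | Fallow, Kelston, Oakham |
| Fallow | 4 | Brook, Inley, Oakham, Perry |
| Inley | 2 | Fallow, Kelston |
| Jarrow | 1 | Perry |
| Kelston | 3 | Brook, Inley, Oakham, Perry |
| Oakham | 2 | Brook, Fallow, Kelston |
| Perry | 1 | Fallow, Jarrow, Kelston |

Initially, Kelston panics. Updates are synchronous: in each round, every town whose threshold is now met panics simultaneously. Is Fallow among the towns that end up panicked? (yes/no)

no

Round 1 — Kelston panics (initial).
Round 2 — checking thresholds:
  Brook: 1 of 3 neighbours ≥ 1, panics.
  Inley: 1 of 2 neighbours < 2, below threshold.
  Oakham: 1 of 3 neighbours < 2, below threshold.
  Perry: 1 of 3 neighbours ≥ 1, panics.
Round 3 — checking thresholds:
  Fallow: 2 of 4 neighbours < 4, below threshold.
  Inley: 1 of 2 neighbours < 2, below threshold.
  Jarrow: 1 of 1 neighbours ≥ 1, panics.
  Oakham: 2 of 3 neighbours ≥ 2, panics.
Round 4 — no new panics; cascade stops.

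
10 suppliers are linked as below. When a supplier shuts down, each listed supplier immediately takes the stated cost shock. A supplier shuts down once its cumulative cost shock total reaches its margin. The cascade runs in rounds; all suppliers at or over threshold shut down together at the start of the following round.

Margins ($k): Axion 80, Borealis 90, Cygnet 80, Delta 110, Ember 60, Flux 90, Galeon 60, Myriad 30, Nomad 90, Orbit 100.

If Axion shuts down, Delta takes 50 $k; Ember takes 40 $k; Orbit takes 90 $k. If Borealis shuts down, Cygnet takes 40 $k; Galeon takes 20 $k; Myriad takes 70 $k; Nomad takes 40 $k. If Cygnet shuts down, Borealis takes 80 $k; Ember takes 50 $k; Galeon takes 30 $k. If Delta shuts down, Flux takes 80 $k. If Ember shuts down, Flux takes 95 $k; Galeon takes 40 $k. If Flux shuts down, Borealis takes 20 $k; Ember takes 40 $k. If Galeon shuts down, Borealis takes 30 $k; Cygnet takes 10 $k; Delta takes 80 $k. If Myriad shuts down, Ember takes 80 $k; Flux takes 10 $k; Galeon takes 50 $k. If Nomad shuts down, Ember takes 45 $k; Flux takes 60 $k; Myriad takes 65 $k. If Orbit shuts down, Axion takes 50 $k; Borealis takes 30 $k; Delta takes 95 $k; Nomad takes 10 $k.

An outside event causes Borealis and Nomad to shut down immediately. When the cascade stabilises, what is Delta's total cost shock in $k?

80

Round 1 — Borealis, Nomad shut down (initial).
  Cygnet: +40 → 40 < 80
  Ember: +45 → 45 < 60
  Flux: +60 → 60 < 90
  Galeon: +20 → 20 < 60
  Myriad: +70+65 → 135 ≥ 30
Round 2 — Myriad shuts down.
  Ember: +80 → 125 ≥ 60
  Flux: +10 → 70 < 90
  Galeon: +50 → 70 ≥ 60
Round 3 — Ember, Galeon shut down.
  Cygnet: +10 → 50 < 80
  Delta: +80 → 80 < 110
  Flux: +95 → 165 ≥ 90
Round 4 — Flux shuts down.
No further shutdowns.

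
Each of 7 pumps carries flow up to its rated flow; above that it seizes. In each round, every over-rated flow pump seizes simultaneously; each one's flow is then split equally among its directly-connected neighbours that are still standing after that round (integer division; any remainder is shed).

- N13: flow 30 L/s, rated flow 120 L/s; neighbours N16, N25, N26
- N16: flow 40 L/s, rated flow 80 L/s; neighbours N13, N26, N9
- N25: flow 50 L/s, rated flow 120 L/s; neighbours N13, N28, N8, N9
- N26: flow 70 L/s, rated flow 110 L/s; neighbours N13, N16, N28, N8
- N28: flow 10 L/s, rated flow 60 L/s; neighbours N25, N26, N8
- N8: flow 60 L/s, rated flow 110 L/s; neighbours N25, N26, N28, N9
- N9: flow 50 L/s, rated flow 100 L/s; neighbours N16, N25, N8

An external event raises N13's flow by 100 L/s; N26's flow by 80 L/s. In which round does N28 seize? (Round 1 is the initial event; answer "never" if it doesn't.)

Round 1 — N13 at 130 > 120; N26 at 150 > 110. N13, N26 seize.
  N13 sheds 130 L/s to N16, N25: 65 each.
    N16: 40+65 = 105 > 80
    N25: 50+65 = 115 ≤ 120
  N26 sheds 150 L/s to N16, N28, N8: 50 each.
    N16: 105+50 = 155 > 80
    N28: 10+50 = 60 ≤ 60
    N8: 60+50 = 110 ≤ 110
Round 2 — N16 seizes.
  N16 sheds 155 L/s to N9: 155 each.
    N9: 50+155 = 205 > 100
Round 3 — N9 seizes.
  N9 sheds 205 L/s to N25, N8: 102 each (1 lost).
    N25: 115+102 = 217 > 120
    N8: 110+102 = 212 > 110
Round 4 — N25, N8 seize.
  N25 sheds 217 L/s to N28: 217 each.
    N28: 60+217 = 277 > 60
  N8 sheds 212 L/s to N28: 212 each.
    N28: 277+212 = 489 > 60
Round 5 — N28 seizes.
  N28 sheds 489 L/s: no online neighbours, lost.
No further seizures.

5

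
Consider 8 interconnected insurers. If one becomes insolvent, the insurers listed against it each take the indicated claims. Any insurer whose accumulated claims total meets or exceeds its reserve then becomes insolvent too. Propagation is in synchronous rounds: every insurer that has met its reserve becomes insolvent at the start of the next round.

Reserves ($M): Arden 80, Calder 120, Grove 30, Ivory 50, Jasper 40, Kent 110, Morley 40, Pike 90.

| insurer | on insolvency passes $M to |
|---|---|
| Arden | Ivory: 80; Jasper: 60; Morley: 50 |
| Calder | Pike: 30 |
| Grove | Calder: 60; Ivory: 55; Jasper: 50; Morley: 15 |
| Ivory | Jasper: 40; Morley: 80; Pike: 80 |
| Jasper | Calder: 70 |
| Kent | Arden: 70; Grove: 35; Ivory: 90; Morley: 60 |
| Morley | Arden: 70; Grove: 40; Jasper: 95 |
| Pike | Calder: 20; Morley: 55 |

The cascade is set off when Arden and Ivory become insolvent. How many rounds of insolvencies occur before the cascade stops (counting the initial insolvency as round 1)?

Round 1 — Arden, Ivory become insolvent (initial).
  Jasper: +60+40 → 100 ≥ 40
  Morley: +50+80 → 130 ≥ 40
  Pike: +80 → 80 < 90
Round 2 — Jasper, Morley become insolvent.
  Calder: +70 → 70 < 120
  Grove: +40 → 40 ≥ 30
Round 3 — Grove becomes insolvent.
  Calder: +60 → 130 ≥ 120
Round 4 — Calder becomes insolvent.
  Pike: +30 → 110 ≥ 90
Round 5 — Pike becomes insolvent.
No further insolvencies.

5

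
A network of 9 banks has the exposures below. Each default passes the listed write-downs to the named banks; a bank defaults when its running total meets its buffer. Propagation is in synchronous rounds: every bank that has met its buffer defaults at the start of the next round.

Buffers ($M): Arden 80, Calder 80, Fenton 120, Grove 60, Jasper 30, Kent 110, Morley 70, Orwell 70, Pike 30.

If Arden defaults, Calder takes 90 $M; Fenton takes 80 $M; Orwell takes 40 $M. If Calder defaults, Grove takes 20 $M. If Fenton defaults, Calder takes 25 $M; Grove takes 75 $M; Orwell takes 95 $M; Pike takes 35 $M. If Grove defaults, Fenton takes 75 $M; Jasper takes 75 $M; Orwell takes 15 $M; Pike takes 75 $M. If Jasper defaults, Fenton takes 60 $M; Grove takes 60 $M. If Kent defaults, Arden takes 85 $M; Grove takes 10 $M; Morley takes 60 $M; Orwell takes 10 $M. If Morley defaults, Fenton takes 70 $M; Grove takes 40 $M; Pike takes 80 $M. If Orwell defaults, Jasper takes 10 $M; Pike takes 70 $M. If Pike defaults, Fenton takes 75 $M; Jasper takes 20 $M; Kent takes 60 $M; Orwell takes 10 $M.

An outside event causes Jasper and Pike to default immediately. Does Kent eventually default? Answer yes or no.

Round 1 — Jasper, Pike default (initial).
  Fenton: +60+75 → 135 ≥ 120
  Grove: +60 → 60 ≥ 60
  Kent: +60 → 60 < 110
  Orwell: +10 → 10 < 70
Round 2 — Fenton, Grove default.
  Calder: +25 → 25 < 80
  Orwell: +95+15 → 120 ≥ 70
Round 3 — Orwell defaults.
No further defaults.

no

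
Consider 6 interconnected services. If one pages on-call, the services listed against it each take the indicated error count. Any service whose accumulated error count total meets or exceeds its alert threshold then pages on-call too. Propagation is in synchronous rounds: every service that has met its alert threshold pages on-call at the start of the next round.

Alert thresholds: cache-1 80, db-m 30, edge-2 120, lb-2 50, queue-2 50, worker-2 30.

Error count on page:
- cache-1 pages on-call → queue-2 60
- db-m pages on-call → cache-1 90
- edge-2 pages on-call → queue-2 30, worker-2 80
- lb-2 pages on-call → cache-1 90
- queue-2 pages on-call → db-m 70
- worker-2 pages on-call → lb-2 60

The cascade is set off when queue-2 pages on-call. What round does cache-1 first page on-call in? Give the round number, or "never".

Round 1 — queue-2 pages on-call (initial).
  db-m: +70 → 70 ≥ 30
Round 2 — db-m pages on-call.
  cache-1: +90 → 90 ≥ 80
Round 3 — cache-1 pages on-call.
No further pages.

3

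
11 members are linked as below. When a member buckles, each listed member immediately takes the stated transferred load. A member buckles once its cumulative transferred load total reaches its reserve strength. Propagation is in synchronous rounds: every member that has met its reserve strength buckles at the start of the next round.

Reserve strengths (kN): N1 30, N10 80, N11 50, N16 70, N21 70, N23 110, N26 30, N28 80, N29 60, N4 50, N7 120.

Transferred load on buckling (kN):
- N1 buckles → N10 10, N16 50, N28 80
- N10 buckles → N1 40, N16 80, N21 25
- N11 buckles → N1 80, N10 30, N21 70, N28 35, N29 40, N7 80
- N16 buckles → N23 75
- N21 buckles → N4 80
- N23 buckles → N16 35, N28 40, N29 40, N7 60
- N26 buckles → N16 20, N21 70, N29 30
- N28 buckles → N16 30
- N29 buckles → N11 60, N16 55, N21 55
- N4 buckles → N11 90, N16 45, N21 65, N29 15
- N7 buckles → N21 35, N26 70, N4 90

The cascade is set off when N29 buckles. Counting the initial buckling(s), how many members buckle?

7

Round 1 — N29 buckles (initial).
  N11: +60 → 60 ≥ 50
  N16: +55 → 55 < 70
  N21: +55 → 55 < 70
Round 2 — N11 buckles.
  N1: +80 → 80 ≥ 30
  N10: +30 → 30 < 80
  N21: +70 → 125 ≥ 70
  N28: +35 → 35 < 80
  N7: +80 → 80 < 120
Round 3 — N1, N21 buckle.
  N10: +10 → 40 < 80
  N16: +50 → 105 ≥ 70
  N28: +80 → 115 ≥ 80
  N4: +80 → 80 ≥ 50
Round 4 — N16, N28, N4 buckle.
  N23: +75 → 75 < 110
No further bucklings.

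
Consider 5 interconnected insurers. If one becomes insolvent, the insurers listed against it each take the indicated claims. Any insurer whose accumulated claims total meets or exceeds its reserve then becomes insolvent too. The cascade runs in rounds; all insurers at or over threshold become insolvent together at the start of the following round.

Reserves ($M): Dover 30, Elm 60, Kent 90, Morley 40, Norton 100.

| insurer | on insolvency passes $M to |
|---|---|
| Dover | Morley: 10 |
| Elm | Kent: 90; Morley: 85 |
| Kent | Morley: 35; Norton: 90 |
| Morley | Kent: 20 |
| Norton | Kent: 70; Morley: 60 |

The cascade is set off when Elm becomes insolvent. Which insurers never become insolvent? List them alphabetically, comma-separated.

Round 1 — Elm becomes insolvent (initial).
  Kent: +90 → 90 ≥ 90
  Morley: +85 → 85 ≥ 40
Round 2 — Kent, Morley become insolvent.
  Norton: +90 → 90 < 100
No further insolvencies.

Dover, Norton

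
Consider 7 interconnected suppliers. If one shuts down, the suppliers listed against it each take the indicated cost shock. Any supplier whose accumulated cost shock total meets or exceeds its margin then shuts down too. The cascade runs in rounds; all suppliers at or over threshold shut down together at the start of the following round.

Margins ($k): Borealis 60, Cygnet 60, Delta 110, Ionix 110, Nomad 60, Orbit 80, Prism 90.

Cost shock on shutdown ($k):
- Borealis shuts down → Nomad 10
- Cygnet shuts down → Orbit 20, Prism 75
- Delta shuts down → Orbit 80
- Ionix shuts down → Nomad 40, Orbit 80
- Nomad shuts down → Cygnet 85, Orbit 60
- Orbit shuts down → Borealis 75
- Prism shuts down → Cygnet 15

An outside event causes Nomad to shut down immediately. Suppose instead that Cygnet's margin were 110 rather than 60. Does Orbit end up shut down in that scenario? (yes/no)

With Cygnet's margin at 110:
Round 1 — Nomad shuts down (initial).
  Cygnet: +85 → 85 < 110
  Orbit: +60 → 60 < 80
No further shutdowns.

no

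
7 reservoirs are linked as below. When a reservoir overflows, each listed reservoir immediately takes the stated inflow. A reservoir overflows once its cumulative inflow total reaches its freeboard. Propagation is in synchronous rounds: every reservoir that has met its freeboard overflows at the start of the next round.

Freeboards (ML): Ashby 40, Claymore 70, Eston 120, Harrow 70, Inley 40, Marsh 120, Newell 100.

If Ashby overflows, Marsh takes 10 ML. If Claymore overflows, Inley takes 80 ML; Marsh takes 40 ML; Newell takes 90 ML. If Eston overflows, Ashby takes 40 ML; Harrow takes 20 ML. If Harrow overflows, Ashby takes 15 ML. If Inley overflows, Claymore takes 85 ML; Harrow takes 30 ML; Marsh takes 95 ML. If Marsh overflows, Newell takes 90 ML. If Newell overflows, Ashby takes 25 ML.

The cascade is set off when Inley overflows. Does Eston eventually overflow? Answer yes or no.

no

Round 1 — Inley overflows (initial).
  Claymore: +85 → 85 ≥ 70
  Harrow: +30 → 30 < 70
  Marsh: +95 → 95 < 120
Round 2 — Claymore overflows.
  Marsh: +40 → 135 ≥ 120
  Newell: +90 → 90 < 100
Round 3 — Marsh overflows.
  Newell: +90 → 180 ≥ 100
Round 4 — Newell overflows.
  Ashby: +25 → 25 < 40
No further overflows.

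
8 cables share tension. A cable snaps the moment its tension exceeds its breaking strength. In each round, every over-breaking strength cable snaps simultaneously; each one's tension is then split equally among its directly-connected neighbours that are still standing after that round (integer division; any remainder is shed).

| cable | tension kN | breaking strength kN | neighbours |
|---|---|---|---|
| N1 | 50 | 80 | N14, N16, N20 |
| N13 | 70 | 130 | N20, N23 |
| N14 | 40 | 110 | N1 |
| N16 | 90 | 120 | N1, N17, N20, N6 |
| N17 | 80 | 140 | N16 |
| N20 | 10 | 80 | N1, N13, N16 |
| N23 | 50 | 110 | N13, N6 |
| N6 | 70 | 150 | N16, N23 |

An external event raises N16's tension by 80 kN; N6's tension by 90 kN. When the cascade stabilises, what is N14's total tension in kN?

Round 1 — N16 at 170 > 120; N6 at 160 > 150. N16, N6 snap.
  N16 sheds 170 kN to N1, N17, N20: 56 each (2 lost).
    N1: 50+56 = 106 > 80
    N17: 80+56 = 136 ≤ 140
    N20: 10+56 = 66 ≤ 80
  N6 sheds 160 kN to N23: 160 each.
    N23: 50+160 = 210 > 110
Round 2 — N1, N23 snap.
  N1 sheds 106 kN to N14, N20: 53 each.
    N14: 40+53 = 93 ≤ 110
    N20: 66+53 = 119 > 80
  N23 sheds 210 kN to N13: 210 each.
    N13: 70+210 = 280 > 130
Round 3 — N13, N20 snap.
  N13 sheds 280 kN: no online neighbours, lost.
  N20 sheds 119 kN: no online neighbours, lost.
No further breaks.

93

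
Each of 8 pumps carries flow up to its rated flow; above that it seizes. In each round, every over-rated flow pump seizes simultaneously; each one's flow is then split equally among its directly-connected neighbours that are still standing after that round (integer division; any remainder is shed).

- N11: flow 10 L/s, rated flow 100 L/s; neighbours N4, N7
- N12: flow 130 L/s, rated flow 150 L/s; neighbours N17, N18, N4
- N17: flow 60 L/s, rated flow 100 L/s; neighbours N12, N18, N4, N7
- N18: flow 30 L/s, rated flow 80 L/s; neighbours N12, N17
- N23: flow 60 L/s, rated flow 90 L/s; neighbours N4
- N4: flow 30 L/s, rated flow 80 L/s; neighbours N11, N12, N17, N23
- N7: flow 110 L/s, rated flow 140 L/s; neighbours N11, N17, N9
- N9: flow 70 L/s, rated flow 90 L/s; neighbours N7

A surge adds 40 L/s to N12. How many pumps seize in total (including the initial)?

Round 1 — N12 at 170 > 150. N12 seizes.
  N12 sheds 170 L/s to N17, N18, N4: 56 each (2 lost).
    N17: 60+56 = 116 > 100
    N18: 30+56 = 86 > 80
    N4: 30+56 = 86 > 80
Round 2 — N17, N18, N4 seize.
  N17 sheds 116 L/s to N7: 116 each.
    N7: 110+116 = 226 > 140
  N18 sheds 86 L/s: no online neighbours, lost.
  N4 sheds 86 L/s to N11, N23: 43 each.
    N11: 10+43 = 53 ≤ 100
    N23: 60+43 = 103 > 90
Round 3 — N23, N7 seize.
  N23 sheds 103 L/s: no online neighbours, lost.
  N7 sheds 226 L/s to N11, N9: 113 each.
    N11: 53+113 = 166 > 100
    N9: 70+113 = 183 > 90
Round 4 — N11, N9 seize.
  N11 sheds 166 L/s: no online neighbours, lost.
  N9 sheds 183 L/s: no online neighbours, lost.
No further seizures.

8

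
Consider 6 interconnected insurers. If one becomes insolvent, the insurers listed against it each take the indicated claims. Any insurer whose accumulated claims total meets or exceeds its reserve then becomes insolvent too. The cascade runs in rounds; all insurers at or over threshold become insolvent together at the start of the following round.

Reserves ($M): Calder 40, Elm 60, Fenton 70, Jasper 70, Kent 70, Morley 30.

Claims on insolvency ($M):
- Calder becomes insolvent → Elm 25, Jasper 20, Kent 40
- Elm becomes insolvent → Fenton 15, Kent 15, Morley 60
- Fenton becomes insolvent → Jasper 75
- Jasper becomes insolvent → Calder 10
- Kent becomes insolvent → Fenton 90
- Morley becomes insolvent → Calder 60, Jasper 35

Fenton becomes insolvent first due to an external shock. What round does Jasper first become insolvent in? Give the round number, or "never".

2

Round 1 — Fenton becomes insolvent (initial).
  Jasper: +75 → 75 ≥ 70
Round 2 — Jasper becomes insolvent.
  Calder: +10 → 10 < 40
No further insolvencies.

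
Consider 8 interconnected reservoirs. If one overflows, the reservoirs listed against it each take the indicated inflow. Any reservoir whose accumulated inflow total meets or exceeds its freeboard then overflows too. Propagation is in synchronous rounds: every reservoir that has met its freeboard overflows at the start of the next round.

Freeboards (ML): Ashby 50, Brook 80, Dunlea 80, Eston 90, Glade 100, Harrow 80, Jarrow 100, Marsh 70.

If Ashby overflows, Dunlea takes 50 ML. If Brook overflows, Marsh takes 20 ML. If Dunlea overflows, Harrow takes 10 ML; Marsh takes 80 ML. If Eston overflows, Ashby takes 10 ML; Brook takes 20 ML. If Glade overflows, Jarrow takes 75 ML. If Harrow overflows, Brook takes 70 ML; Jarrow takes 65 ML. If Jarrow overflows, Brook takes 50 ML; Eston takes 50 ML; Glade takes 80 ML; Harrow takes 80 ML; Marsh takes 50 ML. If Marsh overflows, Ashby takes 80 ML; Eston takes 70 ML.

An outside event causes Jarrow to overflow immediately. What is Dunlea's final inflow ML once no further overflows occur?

50

Round 1 — Jarrow overflows (initial).
  Brook: +50 → 50 < 80
  Eston: +50 → 50 < 90
  Glade: +80 → 80 < 100
  Harrow: +80 → 80 ≥ 80
  Marsh: +50 → 50 < 70
Round 2 — Harrow overflows.
  Brook: +70 → 120 ≥ 80
Round 3 — Brook overflows.
  Marsh: +20 → 70 ≥ 70
Round 4 — Marsh overflows.
  Ashby: +80 → 80 ≥ 50
  Eston: +70 → 120 ≥ 90
Round 5 — Ashby, Eston overflow.
  Dunlea: +50 → 50 < 80
No further overflows.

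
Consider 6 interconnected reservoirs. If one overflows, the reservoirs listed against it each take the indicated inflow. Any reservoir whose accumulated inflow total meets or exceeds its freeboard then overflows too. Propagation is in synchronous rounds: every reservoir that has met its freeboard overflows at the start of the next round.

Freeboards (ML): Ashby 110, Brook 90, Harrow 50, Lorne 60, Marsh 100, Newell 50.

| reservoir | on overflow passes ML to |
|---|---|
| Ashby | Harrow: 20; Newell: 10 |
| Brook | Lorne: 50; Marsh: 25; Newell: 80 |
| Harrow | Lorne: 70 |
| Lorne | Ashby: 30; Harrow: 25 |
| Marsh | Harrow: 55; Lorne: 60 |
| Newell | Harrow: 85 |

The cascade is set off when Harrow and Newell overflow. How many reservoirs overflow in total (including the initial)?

Round 1 — Harrow, Newell overflow (initial).
  Lorne: +70 → 70 ≥ 60
Round 2 — Lorne overflows.
  Ashby: +30 → 30 < 110
No further overflows.

3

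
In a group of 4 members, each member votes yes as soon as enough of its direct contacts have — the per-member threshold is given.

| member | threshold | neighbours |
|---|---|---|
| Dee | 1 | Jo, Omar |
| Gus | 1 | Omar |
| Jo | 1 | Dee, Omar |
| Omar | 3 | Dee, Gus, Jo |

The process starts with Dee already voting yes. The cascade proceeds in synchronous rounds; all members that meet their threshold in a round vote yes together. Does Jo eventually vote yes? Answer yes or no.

Round 1 — Dee votes yes (initial).
Round 2 — checking thresholds:
  Jo: 1 of 2 neighbours ≥ 1, votes yes.
  Omar: 1 of 3 neighbours < 3, not yet.
Round 3 — no new yes votes; cascade stops.

yes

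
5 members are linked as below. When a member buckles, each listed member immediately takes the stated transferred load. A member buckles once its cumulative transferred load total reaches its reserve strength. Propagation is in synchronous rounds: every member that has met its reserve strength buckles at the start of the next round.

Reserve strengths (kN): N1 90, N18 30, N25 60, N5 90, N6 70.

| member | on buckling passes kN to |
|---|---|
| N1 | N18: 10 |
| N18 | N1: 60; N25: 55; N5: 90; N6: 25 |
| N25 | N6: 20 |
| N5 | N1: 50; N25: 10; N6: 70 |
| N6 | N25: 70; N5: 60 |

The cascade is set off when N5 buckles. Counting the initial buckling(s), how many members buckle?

3

Round 1 — N5 buckles (initial).
  N1: +50 → 50 < 90
  N25: +10 → 10 < 60
  N6: +70 → 70 ≥ 70
Round 2 — N6 buckles.
  N25: +70 → 80 ≥ 60
Round 3 — N25 buckles.
No further bucklings.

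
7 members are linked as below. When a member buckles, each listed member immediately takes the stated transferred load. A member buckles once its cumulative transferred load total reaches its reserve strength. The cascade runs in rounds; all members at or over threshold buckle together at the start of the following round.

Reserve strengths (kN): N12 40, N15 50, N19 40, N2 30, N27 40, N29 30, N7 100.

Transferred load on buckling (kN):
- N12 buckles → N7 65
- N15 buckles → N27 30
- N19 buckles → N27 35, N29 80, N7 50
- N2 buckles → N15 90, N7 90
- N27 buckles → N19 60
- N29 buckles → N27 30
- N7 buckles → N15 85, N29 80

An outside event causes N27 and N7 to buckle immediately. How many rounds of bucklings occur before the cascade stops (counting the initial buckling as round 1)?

Round 1 — N27, N7 buckle (initial).
  N15: +85 → 85 ≥ 50
  N19: +60 → 60 ≥ 40
  N29: +80 → 80 ≥ 30
Round 2 — N15, N19, N29 buckle.
No further bucklings.

2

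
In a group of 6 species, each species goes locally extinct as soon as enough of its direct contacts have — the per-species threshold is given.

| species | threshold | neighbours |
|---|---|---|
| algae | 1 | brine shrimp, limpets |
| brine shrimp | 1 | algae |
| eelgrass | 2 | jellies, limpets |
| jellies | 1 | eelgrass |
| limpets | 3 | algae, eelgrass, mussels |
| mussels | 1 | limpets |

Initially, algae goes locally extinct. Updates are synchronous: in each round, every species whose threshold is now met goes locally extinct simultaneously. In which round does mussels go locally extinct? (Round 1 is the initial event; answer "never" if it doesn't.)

Round 1 — algae goes locally extinct (initial).
Round 2 — checking thresholds:
  brine shrimp: 1 of 1 neighbours ≥ 1, goes locally extinct.
  limpets: 1 of 3 neighbours < 3, below threshold.
Round 3 — no new extinctions; cascade stops.

never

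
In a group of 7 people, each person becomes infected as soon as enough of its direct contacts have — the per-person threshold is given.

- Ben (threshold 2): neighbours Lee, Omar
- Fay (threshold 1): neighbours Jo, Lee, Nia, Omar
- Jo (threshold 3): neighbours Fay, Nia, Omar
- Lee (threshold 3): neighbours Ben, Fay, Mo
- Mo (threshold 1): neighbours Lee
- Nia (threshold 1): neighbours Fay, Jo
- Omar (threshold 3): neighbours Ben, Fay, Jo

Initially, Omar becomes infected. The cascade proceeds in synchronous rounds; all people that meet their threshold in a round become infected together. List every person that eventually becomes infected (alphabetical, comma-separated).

Round 1 — Omar becomes infected (initial).
Round 2 — checking thresholds:
  Ben: 1 of 2 neighbours < 2, not yet.
  Fay: 1 of 4 neighbours ≥ 1, becomes infected.
  Jo: 1 of 3 neighbours < 3, not yet.
Round 3 — checking thresholds:
  Ben: 1 of 2 neighbours < 2, not yet.
  Jo: 2 of 3 neighbours < 3, not yet.
  Lee: 1 of 3 neighbours < 3, not yet.
  Nia: 1 of 2 neighbours ≥ 1, becomes infected.
Round 4 — checking thresholds:
  Ben: 1 of 2 neighbours < 2, not yet.
  Jo: 3 of 3 neighbours ≥ 3, becomes infected.
  Lee: 1 of 3 neighbours < 3, not yet.
Round 5 — no new infections; cascade stops.

Fay, Jo, Nia, Omar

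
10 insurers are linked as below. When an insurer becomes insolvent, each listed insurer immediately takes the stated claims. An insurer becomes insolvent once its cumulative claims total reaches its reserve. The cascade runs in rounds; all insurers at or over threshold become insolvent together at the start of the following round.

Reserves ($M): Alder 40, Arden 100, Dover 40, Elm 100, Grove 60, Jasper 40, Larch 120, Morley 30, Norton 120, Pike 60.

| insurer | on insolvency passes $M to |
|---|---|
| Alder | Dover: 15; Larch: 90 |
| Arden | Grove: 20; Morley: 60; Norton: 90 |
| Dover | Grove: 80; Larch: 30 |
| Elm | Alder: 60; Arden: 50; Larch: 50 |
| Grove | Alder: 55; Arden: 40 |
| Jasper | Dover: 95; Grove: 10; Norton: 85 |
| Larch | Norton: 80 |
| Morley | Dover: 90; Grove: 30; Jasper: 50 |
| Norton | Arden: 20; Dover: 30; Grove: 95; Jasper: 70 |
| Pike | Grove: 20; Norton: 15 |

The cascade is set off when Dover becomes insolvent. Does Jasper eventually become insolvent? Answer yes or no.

Round 1 — Dover becomes insolvent (initial).
  Grove: +80 → 80 ≥ 60
  Larch: +30 → 30 < 120
Round 2 — Grove becomes insolvent.
  Alder: +55 → 55 ≥ 40
  Arden: +40 → 40 < 100
Round 3 — Alder becomes insolvent.
  Larch: +90 → 120 ≥ 120
Round 4 — Larch becomes insolvent.
  Norton: +80 → 80 < 120
No further insolvencies.

no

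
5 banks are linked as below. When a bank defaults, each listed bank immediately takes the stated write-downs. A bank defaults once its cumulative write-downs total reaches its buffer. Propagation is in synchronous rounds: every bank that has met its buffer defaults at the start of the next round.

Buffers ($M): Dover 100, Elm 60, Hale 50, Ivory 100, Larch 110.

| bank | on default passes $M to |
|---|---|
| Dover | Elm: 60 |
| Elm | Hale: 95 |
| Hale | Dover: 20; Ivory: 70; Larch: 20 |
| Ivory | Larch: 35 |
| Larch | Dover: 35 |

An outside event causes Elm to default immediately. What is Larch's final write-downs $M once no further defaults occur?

Round 1 — Elm defaults (initial).
  Hale: +95 → 95 ≥ 50
Round 2 — Hale defaults.
  Dover: +20 → 20 < 100
  Ivory: +70 → 70 < 100
  Larch: +20 → 20 < 110
No further defaults.

20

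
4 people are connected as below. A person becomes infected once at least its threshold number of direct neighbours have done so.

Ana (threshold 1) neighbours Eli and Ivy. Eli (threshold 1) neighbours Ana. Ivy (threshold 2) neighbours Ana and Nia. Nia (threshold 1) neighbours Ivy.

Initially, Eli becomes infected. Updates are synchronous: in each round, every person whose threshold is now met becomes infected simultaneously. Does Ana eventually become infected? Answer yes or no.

yes

Round 1 — Eli becomes infected (initial).
Round 2 — checking thresholds:
  Ana: 1 of 2 neighbours ≥ 1, becomes infected.
Round 3 — no new infections; cascade stops.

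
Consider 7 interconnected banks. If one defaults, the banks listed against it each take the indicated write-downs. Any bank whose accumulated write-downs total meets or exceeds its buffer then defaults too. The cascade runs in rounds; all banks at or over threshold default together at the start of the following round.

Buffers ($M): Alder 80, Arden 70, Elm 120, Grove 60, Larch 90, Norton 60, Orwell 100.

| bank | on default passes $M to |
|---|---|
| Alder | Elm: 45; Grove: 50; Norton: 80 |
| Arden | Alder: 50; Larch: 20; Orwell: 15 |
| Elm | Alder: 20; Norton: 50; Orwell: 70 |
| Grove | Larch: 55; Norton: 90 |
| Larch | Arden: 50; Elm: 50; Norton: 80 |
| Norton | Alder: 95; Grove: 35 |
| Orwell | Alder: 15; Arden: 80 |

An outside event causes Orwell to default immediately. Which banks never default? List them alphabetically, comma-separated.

Alder, Elm, Grove, Larch, Norton

Round 1 — Orwell defaults (initial).
  Alder: +15 → 15 < 80
  Arden: +80 → 80 ≥ 70
Round 2 — Arden defaults.
  Alder: +50 → 65 < 80
  Larch: +20 → 20 < 90
No further defaults.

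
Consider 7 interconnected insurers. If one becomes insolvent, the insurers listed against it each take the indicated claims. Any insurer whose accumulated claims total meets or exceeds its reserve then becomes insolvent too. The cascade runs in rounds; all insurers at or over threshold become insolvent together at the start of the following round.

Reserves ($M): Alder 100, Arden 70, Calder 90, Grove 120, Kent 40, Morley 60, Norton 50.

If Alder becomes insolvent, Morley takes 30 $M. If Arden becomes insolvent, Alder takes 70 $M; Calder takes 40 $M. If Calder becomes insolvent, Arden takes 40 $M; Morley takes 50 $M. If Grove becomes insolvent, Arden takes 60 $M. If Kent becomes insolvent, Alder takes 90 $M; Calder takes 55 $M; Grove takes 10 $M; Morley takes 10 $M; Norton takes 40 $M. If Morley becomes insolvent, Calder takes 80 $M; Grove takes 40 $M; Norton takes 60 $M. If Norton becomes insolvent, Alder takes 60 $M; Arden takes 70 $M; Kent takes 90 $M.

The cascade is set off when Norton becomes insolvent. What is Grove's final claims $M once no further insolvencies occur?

50

Round 1 — Norton becomes insolvent (initial).
  Alder: +60 → 60 < 100
  Arden: +70 → 70 ≥ 70
  Kent: +90 → 90 ≥ 40
Round 2 — Arden, Kent become insolvent.
  Alder: +70+90 → 220 ≥ 100
  Calder: +40+55 → 95 ≥ 90
  Grove: +10 → 10 < 120
  Morley: +10 → 10 < 60
Round 3 — Alder, Calder become insolvent.
  Morley: +30+50 → 90 ≥ 60
Round 4 — Morley becomes insolvent.
  Grove: +40 → 50 < 120
No further insolvencies.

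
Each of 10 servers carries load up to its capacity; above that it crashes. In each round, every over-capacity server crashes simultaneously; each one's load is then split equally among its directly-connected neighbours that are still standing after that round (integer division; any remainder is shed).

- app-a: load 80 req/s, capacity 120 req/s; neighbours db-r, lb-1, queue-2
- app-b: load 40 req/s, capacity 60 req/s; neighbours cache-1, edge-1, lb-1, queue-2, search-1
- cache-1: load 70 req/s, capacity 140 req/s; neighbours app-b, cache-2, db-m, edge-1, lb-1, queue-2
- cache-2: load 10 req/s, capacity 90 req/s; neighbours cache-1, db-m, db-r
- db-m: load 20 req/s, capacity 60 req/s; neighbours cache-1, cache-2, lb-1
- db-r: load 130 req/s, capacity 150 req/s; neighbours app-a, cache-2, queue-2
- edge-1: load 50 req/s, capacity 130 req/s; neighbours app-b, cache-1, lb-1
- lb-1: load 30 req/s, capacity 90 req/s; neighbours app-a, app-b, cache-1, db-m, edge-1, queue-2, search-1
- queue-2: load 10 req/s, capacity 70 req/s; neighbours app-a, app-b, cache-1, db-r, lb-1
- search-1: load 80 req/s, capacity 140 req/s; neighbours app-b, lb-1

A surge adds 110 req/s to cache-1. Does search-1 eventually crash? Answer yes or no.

Round 1 — cache-1 at 180 > 140. cache-1 crashes.
  cache-1 sheds 180 req/s to app-b, cache-2, db-m, edge-1, lb-1, queue-2: 30 each.
    app-b: 40+30 = 70 > 60
    cache-2: 10+30 = 40 ≤ 90
    db-m: 20+30 = 50 ≤ 60
    edge-1: 50+30 = 80 ≤ 130
    lb-1: 30+30 = 60 ≤ 90
    queue-2: 10+30 = 40 ≤ 70
Round 2 — app-b crashes.
  app-b sheds 70 req/s to edge-1, lb-1, queue-2, search-1: 17 each (2 lost).
    edge-1: 80+17 = 97 ≤ 130
    lb-1: 60+17 = 77 ≤ 90
    queue-2: 40+17 = 57 ≤ 70
    search-1: 80+17 = 97 ≤ 140
No further crashes.

no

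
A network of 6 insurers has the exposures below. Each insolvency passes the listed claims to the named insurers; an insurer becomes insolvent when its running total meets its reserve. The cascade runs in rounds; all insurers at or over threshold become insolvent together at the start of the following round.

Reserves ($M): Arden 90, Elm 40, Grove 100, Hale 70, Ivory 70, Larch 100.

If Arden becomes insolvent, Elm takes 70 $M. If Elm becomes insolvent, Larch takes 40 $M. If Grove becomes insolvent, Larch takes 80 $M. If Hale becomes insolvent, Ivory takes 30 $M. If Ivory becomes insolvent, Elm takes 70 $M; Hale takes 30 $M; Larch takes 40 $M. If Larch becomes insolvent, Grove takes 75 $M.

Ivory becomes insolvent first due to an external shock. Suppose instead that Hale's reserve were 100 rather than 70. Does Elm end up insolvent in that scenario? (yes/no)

yes

With Hale's reserve at 100:
Round 1 — Ivory becomes insolvent (initial).
  Elm: +70 → 70 ≥ 40
  Hale: +30 → 30 < 100
  Larch: +40 → 40 < 100
Round 2 — Elm becomes insolvent.
  Larch: +40 → 80 < 100
No further insolvencies.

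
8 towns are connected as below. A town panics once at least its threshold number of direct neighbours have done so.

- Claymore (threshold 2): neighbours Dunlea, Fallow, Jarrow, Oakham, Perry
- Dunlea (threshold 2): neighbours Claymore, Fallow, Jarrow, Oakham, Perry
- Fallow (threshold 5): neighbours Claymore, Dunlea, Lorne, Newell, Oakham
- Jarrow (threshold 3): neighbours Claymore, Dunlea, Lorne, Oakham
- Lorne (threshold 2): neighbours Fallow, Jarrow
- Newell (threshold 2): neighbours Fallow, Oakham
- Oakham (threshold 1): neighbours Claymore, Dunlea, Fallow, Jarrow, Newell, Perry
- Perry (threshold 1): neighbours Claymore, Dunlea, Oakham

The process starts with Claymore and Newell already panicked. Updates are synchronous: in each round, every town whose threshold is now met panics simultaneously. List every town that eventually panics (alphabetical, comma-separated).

Round 1 — Claymore, Newell panic (initial).
Round 2 — checking thresholds:
  Dunlea: 1 of 5 neighbours < 2, holds.
  Fallow: 2 of 5 neighbours < 5, holds.
  Jarrow: 1 of 4 neighbours < 3, holds.
  Oakham: 2 of 6 neighbours ≥ 1, panics.
  Perry: 1 of 3 neighbours ≥ 1, panics.
Round 3 — checking thresholds:
  Dunlea: 3 of 5 neighbours ≥ 2, panics.
  Fallow: 3 of 5 neighbours < 5, holds.
  Jarrow: 2 of 4 neighbours < 3, holds.
Round 4 — checking thresholds:
  Fallow: 4 of 5 neighbours < 5, holds.
  Jarrow: 3 of 4 neighbours ≥ 3, panics.
Round 5 — no new panics; cascade stops.

Claymore, Dunlea, Jarrow, Newell, Oakham, Perry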